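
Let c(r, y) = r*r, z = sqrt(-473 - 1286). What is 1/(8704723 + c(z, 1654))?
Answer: 1/8702964 ≈ 1.1490e-7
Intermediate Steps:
z = I*sqrt(1759) (z = sqrt(-1759) = I*sqrt(1759) ≈ 41.94*I)
c(r, y) = r**2
1/(8704723 + c(z, 1654)) = 1/(8704723 + (I*sqrt(1759))**2) = 1/(8704723 - 1759) = 1/8702964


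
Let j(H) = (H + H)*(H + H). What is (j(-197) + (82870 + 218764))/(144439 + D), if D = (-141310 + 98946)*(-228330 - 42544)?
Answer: 91374/2295090115 ≈ 3.9813e-5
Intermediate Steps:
j(H) = 4*H² (j(H) = (2*H)*(2*H) = 4*H²)
D = 11475306136 (D = -42364*(-270874) = 11475306136)
(j(-197) + (82870 + 218764))/(144439 + D) = (4*(-197)² + (82870 + 218764))/(144439 + 11475306136) = (4*38809 + 301634)/11475450575 = (155236 + 301634)*(1/11475450575) = 456870*(1/11475450575) = 91374/2295090115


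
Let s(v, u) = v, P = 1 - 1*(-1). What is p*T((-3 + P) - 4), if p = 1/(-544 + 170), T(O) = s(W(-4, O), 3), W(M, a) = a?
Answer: 5/374 ≈ 0.013369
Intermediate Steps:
P = 2 (P = 1 + 1 = 2)
T(O) = O
p = -1/374 (p = 1/(-374) = -1/374 ≈ -0.0026738)
p*T((-3 + P) - 4) = -((-3 + 2) - 4)/374 = -(-1 - 4)/374 = -1/374*(-5) = 5/374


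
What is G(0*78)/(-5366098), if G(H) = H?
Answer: 0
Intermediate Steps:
G(0*78)/(-5366098) = (0*78)/(-5366098) = 0*(-1/5366098) = 0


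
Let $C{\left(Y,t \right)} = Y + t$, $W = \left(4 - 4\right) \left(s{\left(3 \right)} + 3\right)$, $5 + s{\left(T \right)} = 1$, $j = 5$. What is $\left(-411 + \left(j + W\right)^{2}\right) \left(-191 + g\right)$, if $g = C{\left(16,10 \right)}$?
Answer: $63690$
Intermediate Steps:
$s{\left(T \right)} = -4$ ($s{\left(T \right)} = -5 + 1 = -4$)
$W = 0$ ($W = \left(4 - 4\right) \left(-4 + 3\right) = 0 \left(-1\right) = 0$)
$g = 26$ ($g = 16 + 10 = 26$)
$\left(-411 + \left(j + W\right)^{2}\right) \left(-191 + g\right) = \left(-411 + \left(5 + 0\right)^{2}\right) \left(-191 + 26\right) = \left(-411 + 5^{2}\right) \left(-165\right) = \left(-411 + 25\right) \left(-165\right) = \left(-386\right) \left(-165\right) = 63690$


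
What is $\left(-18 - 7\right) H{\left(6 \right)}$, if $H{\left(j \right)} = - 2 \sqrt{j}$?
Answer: $50 \sqrt{6} \approx 122.47$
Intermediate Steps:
$\left(-18 - 7\right) H{\left(6 \right)} = \left(-18 - 7\right) \left(- 2 \sqrt{6}\right) = - 25 \left(- 2 \sqrt{6}\right) = 50 \sqrt{6}$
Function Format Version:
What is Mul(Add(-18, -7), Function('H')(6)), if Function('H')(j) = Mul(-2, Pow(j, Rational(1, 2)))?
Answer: Mul(50, Pow(6, Rational(1, 2))) ≈ 122.47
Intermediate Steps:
Mul(Add(-18, -7), Function('H')(6)) = Mul(Add(-18, -7), Mul(-2, Pow(6, Rational(1, 2)))) = Mul(-25, Mul(-2, Pow(6, Rational(1, 2)))) = Mul(50, Pow(6, Rational(1, 2)))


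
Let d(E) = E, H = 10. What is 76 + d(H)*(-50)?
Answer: -424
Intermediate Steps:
76 + d(H)*(-50) = 76 + 10*(-50) = 76 - 500 = -424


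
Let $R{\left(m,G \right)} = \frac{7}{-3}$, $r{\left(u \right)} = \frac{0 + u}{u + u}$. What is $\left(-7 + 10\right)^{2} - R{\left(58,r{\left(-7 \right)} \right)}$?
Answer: $\frac{34}{3} \approx 11.333$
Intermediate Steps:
$r{\left(u \right)} = \frac{1}{2}$ ($r{\left(u \right)} = \frac{u}{2 u} = u \frac{1}{2 u} = \frac{1}{2}$)
$R{\left(m,G \right)} = - \frac{7}{3}$ ($R{\left(m,G \right)} = 7 \left(- \frac{1}{3}\right) = - \frac{7}{3}$)
$\left(-7 + 10\right)^{2} - R{\left(58,r{\left(-7 \right)} \right)} = \left(-7 + 10\right)^{2} - - \frac{7}{3} = 3^{2} + \frac{7}{3} = 9 + \frac{7}{3} = \frac{34}{3}$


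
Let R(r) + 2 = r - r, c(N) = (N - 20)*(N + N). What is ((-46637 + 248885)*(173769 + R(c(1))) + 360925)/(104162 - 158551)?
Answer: -35144389141/54389 ≈ -6.4617e+5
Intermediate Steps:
c(N) = 2*N*(-20 + N) (c(N) = (-20 + N)*(2*N) = 2*N*(-20 + N))
R(r) = -2 (R(r) = -2 + (r - r) = -2 + 0 = -2)
((-46637 + 248885)*(173769 + R(c(1))) + 360925)/(104162 - 158551) = ((-46637 + 248885)*(173769 - 2) + 360925)/(104162 - 158551) = (202248*173767 + 360925)/(-54389) = (35144028216 + 360925)*(-1/54389) = 35144389141*(-1/54389) = -35144389141/54389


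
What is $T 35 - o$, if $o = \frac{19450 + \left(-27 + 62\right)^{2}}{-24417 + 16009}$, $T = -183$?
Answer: $- \frac{53832565}{8408} \approx -6402.5$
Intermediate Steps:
$o = - \frac{20675}{8408}$ ($o = \frac{19450 + 35^{2}}{-8408} = \left(19450 + 1225\right) \left(- \frac{1}{8408}\right) = 20675 \left(- \frac{1}{8408}\right) = - \frac{20675}{8408} \approx -2.459$)
$T 35 - o = \left(-183\right) 35 - - \frac{20675}{8408} = -6405 + \frac{20675}{8408} = - \frac{53832565}{8408}$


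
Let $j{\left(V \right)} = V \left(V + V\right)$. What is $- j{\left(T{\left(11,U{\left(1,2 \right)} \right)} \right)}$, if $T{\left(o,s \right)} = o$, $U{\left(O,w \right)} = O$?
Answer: $-242$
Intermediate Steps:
$j{\left(V \right)} = 2 V^{2}$ ($j{\left(V \right)} = V 2 V = 2 V^{2}$)
$- j{\left(T{\left(11,U{\left(1,2 \right)} \right)} \right)} = - 2 \cdot 11^{2} = - 2 \cdot 121 = \left(-1\right) 242 = -242$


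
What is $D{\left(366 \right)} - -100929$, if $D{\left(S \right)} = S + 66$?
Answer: $101361$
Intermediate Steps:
$D{\left(S \right)} = 66 + S$
$D{\left(366 \right)} - -100929 = \left(66 + 366\right) - -100929 = 432 + 100929 = 101361$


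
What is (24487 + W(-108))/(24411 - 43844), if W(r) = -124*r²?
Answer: 1421849/19433 ≈ 73.167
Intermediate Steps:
(24487 + W(-108))/(24411 - 43844) = (24487 - 124*(-108)²)/(24411 - 43844) = (24487 - 124*11664)/(-19433) = (24487 - 1446336)*(-1/19433) = -1421849*(-1/19433) = 1421849/19433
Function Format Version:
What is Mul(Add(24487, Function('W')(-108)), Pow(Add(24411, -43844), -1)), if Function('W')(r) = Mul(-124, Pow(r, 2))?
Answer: Rational(1421849, 19433) ≈ 73.167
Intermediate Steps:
Mul(Add(24487, Function('W')(-108)), Pow(Add(24411, -43844), -1)) = Mul(Add(24487, Mul(-124, Pow(-108, 2))), Pow(Add(24411, -43844), -1)) = Mul(Add(24487, Mul(-124, 11664)), Pow(-19433, -1)) = Mul(Add(24487, -1446336), Rational(-1, 19433)) = Mul(-1421849, Rational(-1, 19433)) = Rational(1421849, 19433)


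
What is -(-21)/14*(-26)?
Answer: -39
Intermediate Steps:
-(-21)/14*(-26) = -1*(-3/2)*(-26) = (3/2)*(-26) = -39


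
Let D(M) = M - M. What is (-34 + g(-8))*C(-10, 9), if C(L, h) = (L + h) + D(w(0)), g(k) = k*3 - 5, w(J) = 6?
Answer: 63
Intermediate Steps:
g(k) = -5 + 3*k (g(k) = 3*k - 5 = -5 + 3*k)
D(M) = 0
C(L, h) = L + h (C(L, h) = (L + h) + 0 = L + h)
(-34 + g(-8))*C(-10, 9) = (-34 + (-5 + 3*(-8)))*(-10 + 9) = (-34 + (-5 - 24))*(-1) = (-34 - 29)*(-1) = -63*(-1) = 63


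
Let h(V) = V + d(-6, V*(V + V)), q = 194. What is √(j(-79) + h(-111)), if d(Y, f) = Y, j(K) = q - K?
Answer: 2*√39 ≈ 12.490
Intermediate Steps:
j(K) = 194 - K
h(V) = -6 + V (h(V) = V - 6 = -6 + V)
√(j(-79) + h(-111)) = √((194 - 1*(-79)) + (-6 - 111)) = √((194 + 79) - 117) = √(273 - 117) = √156 = 2*√39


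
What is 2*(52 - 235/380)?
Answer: 3905/38 ≈ 102.76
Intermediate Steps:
2*(52 - 235/380) = 2*(52 - 1*47/76) = 2*(52 - 47/76) = 2*(3905/76) = 3905/38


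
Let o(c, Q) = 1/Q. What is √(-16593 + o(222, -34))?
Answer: I*√19181542/34 ≈ 128.81*I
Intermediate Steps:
√(-16593 + o(222, -34)) = √(-16593 + 1/(-34)) = √(-16593 - 1/34) = √(-564163/34) = I*√19181542/34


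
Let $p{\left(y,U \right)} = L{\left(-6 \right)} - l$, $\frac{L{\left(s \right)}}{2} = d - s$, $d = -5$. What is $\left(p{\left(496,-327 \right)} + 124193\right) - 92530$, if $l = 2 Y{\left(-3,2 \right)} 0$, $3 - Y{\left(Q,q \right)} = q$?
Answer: $31665$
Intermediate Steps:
$Y{\left(Q,q \right)} = 3 - q$
$L{\left(s \right)} = -10 - 2 s$ ($L{\left(s \right)} = 2 \left(-5 - s\right) = -10 - 2 s$)
$l = 0$ ($l = 2 \left(3 - 2\right) 0 = 2 \cdot 1 \cdot 0 = 2 \cdot 0 = 0$)
$p{\left(y,U \right)} = 2$ ($p{\left(y,U \right)} = \left(-10 - -12\right) - 0 = \left(-10 + 12\right) + 0 = 2 + 0 = 2$)
$\left(p{\left(496,-327 \right)} + 124193\right) - 92530 = \left(2 + 124193\right) - 92530 = 124195 - 92530 = 31665$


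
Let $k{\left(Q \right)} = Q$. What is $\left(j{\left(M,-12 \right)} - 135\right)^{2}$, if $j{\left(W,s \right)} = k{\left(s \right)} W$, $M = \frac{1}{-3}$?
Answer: $17161$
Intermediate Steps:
$M = - \frac{1}{3} \approx -0.33333$
$j{\left(W,s \right)} = W s$ ($j{\left(W,s \right)} = s W = W s$)
$\left(j{\left(M,-12 \right)} - 135\right)^{2} = \left(\left(- \frac{1}{3}\right) \left(-12\right) - 135\right)^{2} = \left(4 - 135\right)^{2} = \left(-131\right)^{2} = 17161$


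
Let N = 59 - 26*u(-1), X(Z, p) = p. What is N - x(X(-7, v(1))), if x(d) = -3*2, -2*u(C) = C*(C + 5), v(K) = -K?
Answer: 13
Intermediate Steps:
u(C) = -C*(5 + C)/2 (u(C) = -C*(C + 5)/2 = -C*(5 + C)/2)
x(d) = -6
N = 7 (N = 59 - (-13)*(-1)*(5 - 1) = 59 - (-13)*(-1)*4 = 59 - 26*2 = 59 - 52 = 7)
N - x(X(-7, v(1))) = 7 - 1*(-6) = 7 + 6 = 13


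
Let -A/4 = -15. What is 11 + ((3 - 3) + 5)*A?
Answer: 311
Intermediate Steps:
A = 60 (A = -4*(-15) = 60)
11 + ((3 - 3) + 5)*A = 11 + ((3 - 3) + 5)*60 = 11 + (0 + 5)*60 = 11 + 5*60 = 11 + 300 = 311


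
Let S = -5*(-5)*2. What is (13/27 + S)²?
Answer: 1857769/729 ≈ 2548.4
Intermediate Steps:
S = 50 (S = 25*2 = 50)
(13/27 + S)² = (13/27 + 50)² = (1363/27)² = 1857769/729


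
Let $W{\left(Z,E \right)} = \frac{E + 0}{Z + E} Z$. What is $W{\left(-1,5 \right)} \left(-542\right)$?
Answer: $\frac{1355}{2} \approx 677.5$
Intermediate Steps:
$W{\left(Z,E \right)} = \frac{E Z}{E + Z}$ ($W{\left(Z,E \right)} = \frac{E}{E + Z} Z = \frac{E Z}{E + Z}$)
$W{\left(-1,5 \right)} \left(-542\right) = 5 \left(-1\right) \frac{1}{5 - 1} \left(-542\right) = 5 \left(-1\right) \frac{1}{4} \left(-542\right) = \left(- \frac{5}{4}\right) \left(-542\right) = \frac{1355}{2}$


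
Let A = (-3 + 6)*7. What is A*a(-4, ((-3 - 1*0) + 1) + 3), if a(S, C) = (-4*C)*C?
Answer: -84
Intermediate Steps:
A = 21 (A = 3*7 = 21)
a(S, C) = -4*C²
A*a(-4, ((-3 - 1*0) + 1) + 3) = 21*(-4*(((-3 - 1*0) + 1) + 3)²) = 21*(-4*(((-3 + 0) + 1) + 3)²) = 21*(-4*((-3 + 1) + 3)²) = 21*(-4*(-2 + 3)²) = 21*(-4*1²) = 21*(-4*1) = 21*(-4) = -84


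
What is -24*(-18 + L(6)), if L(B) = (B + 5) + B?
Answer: 24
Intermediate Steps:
L(B) = 5 + 2*B (L(B) = (5 + B) + B = 5 + 2*B)
-24*(-18 + L(6)) = -24*(-18 + (5 + 2*6)) = -24*(-18 + (5 + 12)) = -24*(-18 + 17) = -24*(-1) = 24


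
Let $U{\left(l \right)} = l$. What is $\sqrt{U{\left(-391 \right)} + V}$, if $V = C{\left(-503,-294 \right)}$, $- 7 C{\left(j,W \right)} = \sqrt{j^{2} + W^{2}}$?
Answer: $\frac{\sqrt{-19159 - 7 \sqrt{339445}}}{7} \approx 21.777 i$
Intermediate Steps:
$C{\left(j,W \right)} = - \frac{\sqrt{W^{2} + j^{2}}}{7}$ ($C{\left(j,W \right)} = - \frac{\sqrt{j^{2} + W^{2}}}{7} = - \frac{\sqrt{W^{2} + j^{2}}}{7}$)
$V = - \frac{\sqrt{339445}}{7}$ ($V = - \frac{\sqrt{\left(-294\right)^{2} + \left(-503\right)^{2}}}{7} = - \frac{\sqrt{86436 + 253009}}{7} = - \frac{\sqrt{339445}}{7} \approx -83.231$)
$\sqrt{U{\left(-391 \right)} + V} = \sqrt{-391 - \frac{\sqrt{339445}}{7}}$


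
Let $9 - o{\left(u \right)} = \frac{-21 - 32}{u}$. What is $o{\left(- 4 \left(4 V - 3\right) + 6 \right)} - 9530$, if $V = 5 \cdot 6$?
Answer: $- \frac{4398755}{462} \approx -9521.1$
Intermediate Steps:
$V = 30$
$o{\left(u \right)} = 9 + \frac{53}{u}$ ($o{\left(u \right)} = 9 - \frac{-21 - 32}{u} = 9 - - \frac{53}{u} = 9 + \frac{53}{u}$)
$o{\left(- 4 \left(4 V - 3\right) + 6 \right)} - 9530 = \left(9 + \frac{53}{- 4 \left(4 \cdot 30 - 3\right) + 6}\right) - 9530 = \left(9 + \frac{53}{- 4 \left(120 - 3\right) + 6}\right) - 9530 = \left(9 + \frac{53}{\left(-4\right) 117 + 6}\right) - 9530 = \left(9 + \frac{53}{-468 + 6}\right) - 9530 = \left(9 + \frac{53}{-462}\right) - 9530 = \left(9 + 53 \left(- \frac{1}{462}\right)\right) - 9530 = \left(9 - \frac{53}{462}\right) - 9530 = \frac{4105}{462} - 9530 = - \frac{4398755}{462}$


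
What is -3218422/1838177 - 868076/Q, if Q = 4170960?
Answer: -3754896690643/1916740684980 ≈ -1.9590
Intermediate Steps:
-3218422/1838177 - 868076/Q = -3218422/1838177 - 868076/4170960 = -3218422*1/1838177 - 868076*1/4170960 = -3218422/1838177 - 217019/1042740 = -3754896690643/1916740684980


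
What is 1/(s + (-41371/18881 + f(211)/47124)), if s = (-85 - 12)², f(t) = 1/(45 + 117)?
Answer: 144139215528/1355890049067185 ≈ 0.00010631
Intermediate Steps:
f(t) = 1/162
s = 9409 (s = (-97)² = 9409)
1/(s + (-41371/18881 + f(211)/47124)) = 1/(9409 + (-41371/18881 + (1/162)/47124)) = 1/(9409 + (-41371*1/18881 + (1/162)*(1/47124))) = 1/(9409 + (-41371/18881 + 1/7634088)) = 1/(9409 - 315829835767/144139215528) = 1/(1355890049067185/144139215528) = 144139215528/1355890049067185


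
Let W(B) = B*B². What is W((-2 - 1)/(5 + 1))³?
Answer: -1/512 ≈ -0.0019531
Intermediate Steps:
W(B) = B³
W((-2 - 1)/(5 + 1))³ = (((-2 - 1)/(5 + 1))³)³ = ((-3/6)³)³ = ((-3*⅙)³)³ = ((-½)³)³ = (-⅛)³ = -1/512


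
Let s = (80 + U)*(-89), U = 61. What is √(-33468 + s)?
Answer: 3*I*√5113 ≈ 214.52*I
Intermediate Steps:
s = -12549 (s = (80 + 61)*(-89) = 141*(-89) = -12549)
√(-33468 + s) = √(-33468 - 12549) = √(-46017) = 3*I*√5113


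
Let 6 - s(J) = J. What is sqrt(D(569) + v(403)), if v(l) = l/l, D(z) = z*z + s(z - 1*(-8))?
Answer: 11*sqrt(2671) ≈ 568.50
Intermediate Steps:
s(J) = 6 - J
D(z) = -2 + z**2 - z (D(z) = z*z + (6 - (z - 1*(-8))) = z**2 + (6 - (z + 8)) = z**2 + (6 - (8 + z)) = z**2 + (6 + (-8 - z)) = z**2 + (-2 - z) = -2 + z**2 - z)
v(l) = 1
sqrt(D(569) + v(403)) = sqrt((-2 + 569**2 - 1*569) + 1) = sqrt((-2 + 323761 - 569) + 1) = sqrt(323190 + 1) = sqrt(323191) = 11*sqrt(2671)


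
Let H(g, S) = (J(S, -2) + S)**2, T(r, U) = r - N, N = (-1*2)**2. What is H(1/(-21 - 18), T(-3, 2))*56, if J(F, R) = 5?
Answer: 224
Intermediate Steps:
N = 4 (N = (-2)**2 = 4)
T(r, U) = -4 + r (T(r, U) = r - 1*4 = r - 4 = -4 + r)
H(g, S) = (5 + S)**2
H(1/(-21 - 18), T(-3, 2))*56 = (5 + (-4 - 3))**2*56 = (5 - 7)**2*56 = (-2)**2*56 = 4*56 = 224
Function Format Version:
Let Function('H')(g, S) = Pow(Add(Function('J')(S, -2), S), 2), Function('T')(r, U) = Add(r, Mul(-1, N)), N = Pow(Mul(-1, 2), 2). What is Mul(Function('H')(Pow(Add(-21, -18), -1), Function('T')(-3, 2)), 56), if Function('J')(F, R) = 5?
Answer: 224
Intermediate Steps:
N = 4 (N = Pow(-2, 2) = 4)
Function('T')(r, U) = Add(-4, r) (Function('T')(r, U) = Add(r, Mul(-1, 4)) = Add(r, -4) = Add(-4, r))
Function('H')(g, S) = Pow(Add(5, S), 2)
Mul(Function('H')(Pow(Add(-21, -18), -1), Function('T')(-3, 2)), 56) = Mul(Pow(Add(5, Add(-4, -3)), 2), 56) = Mul(Pow(Add(5, -7), 2), 56) = Mul(Pow(-2, 2), 56) = Mul(4, 56) = 224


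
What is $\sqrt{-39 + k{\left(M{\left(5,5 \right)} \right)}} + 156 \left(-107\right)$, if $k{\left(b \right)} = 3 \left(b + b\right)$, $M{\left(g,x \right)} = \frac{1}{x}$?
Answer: $-16692 + \frac{3 i \sqrt{105}}{5} \approx -16692.0 + 6.1482 i$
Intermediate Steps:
$k{\left(b \right)} = 6 b$ ($k{\left(b \right)} = 3 \cdot 2 b = 6 b$)
$\sqrt{-39 + k{\left(M{\left(5,5 \right)} \right)}} + 156 \left(-107\right) = \sqrt{-39 + \frac{6}{5}} + 156 \left(-107\right) = \sqrt{-39 + 6 \cdot \frac{1}{5}} - 16692 = \sqrt{-39 + \frac{6}{5}} - 16692 = \sqrt{- \frac{189}{5}} - 16692 = \frac{3 i \sqrt{105}}{5} - 16692 = -16692 + \frac{3 i \sqrt{105}}{5}$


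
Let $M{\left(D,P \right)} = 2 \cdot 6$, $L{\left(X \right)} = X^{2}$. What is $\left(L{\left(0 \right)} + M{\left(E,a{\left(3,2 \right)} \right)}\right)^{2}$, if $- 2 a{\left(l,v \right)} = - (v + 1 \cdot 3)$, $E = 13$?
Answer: $144$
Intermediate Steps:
$a{\left(l,v \right)} = \frac{3}{2} + \frac{v}{2}$ ($a{\left(l,v \right)} = - \frac{\left(-1\right) \left(v + 1 \cdot 3\right)}{2} = - \frac{\left(-1\right) \left(v + 3\right)}{2} = - \frac{\left(-1\right) \left(3 + v\right)}{2} = - \frac{-3 - v}{2} = \frac{3}{2} + \frac{v}{2}$)
$M{\left(D,P \right)} = 12$
$\left(L{\left(0 \right)} + M{\left(E,a{\left(3,2 \right)} \right)}\right)^{2} = \left(0^{2} + 12\right)^{2} = \left(0 + 12\right)^{2} = 12^{2} = 144$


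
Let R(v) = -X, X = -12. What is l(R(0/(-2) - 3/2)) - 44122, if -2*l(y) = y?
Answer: -44128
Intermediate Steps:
R(v) = 12 (R(v) = -1*(-12) = 12)
l(y) = -y/2
l(R(0/(-2) - 3/2)) - 44122 = -1/2*12 - 44122 = -6 - 44122 = -44128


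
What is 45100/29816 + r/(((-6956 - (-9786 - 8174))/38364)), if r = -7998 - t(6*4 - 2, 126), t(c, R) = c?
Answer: -191109773585/6835318 ≈ -27959.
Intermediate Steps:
r = -8020 (r = -7998 - (6*4 - 2) = -7998 - (24 - 2) = -7998 - 1*22 = -7998 - 22 = -8020)
45100/29816 + r/(((-6956 - (-9786 - 8174))/38364)) = 45100/29816 - 8020*38364/(-6956 - (-9786 - 8174)) = 45100*(1/29816) - 8020*38364/(-6956 - 1*(-17960)) = 11275/7454 - 8020*38364/(-6956 + 17960) = 11275/7454 - 8020/(11004*(1/38364)) = 11275/7454 - 8020/917/3197 = 11275/7454 - 8020*3197/917 = 11275/7454 - 25639940/917 = -191109773585/6835318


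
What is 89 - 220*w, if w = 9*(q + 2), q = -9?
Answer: 13949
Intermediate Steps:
w = -63 (w = 9*(-9 + 2) = 9*(-7) = -63)
89 - 220*w = 89 - 220*(-63) = 89 + 13860 = 13949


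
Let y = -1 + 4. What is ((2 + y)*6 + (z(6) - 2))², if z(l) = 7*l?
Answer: 4900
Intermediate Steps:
y = 3
((2 + y)*6 + (z(6) - 2))² = ((2 + 3)*6 + (7*6 - 2))² = (5*6 + (42 - 2))² = (30 + 40)² = 70² = 4900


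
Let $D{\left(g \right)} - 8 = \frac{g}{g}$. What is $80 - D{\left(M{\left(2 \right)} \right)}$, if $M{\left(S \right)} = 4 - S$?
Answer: $71$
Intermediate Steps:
$D{\left(g \right)} = 9$ ($D{\left(g \right)} = 8 + \frac{g}{g} = 8 + 1 = 9$)
$80 - D{\left(M{\left(2 \right)} \right)} = 80 - 9 = 71$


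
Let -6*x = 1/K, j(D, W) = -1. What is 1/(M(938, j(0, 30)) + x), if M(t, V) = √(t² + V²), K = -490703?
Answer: -2944218/7626865670698233779 + 8668419631524*√879845/7626865670698233779 ≈ 0.0010661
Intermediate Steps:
x = 1/2944218 (x = -⅙/(-490703) = -⅙*(-1/490703) = 1/2944218 ≈ 3.3965e-7)
M(t, V) = √(V² + t²)
1/(M(938, j(0, 30)) + x) = 1/(√((-1)² + 938²) + 1/2944218) = 1/(√(1 + 879844) + 1/2944218) = 1/(√879845 + 1/2944218) = 1/(1/2944218 + √879845)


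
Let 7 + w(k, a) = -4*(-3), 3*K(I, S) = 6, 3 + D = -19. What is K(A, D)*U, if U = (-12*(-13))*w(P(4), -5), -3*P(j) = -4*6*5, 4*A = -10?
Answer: 1560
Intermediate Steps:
A = -5/2 (A = (¼)*(-10) = -5/2 ≈ -2.5000)
D = -22 (D = -3 - 19 = -22)
K(I, S) = 2 (K(I, S) = (⅓)*6 = 2)
P(j) = 40 (P(j) = -(-4*6)*5/3 = -(-8)*5 = -⅓*(-120) = 40)
w(k, a) = 5 (w(k, a) = -7 - 4*(-3) = -7 + 12 = 5)
U = 780 (U = -12*(-13)*5 = 156*5 = 780)
K(A, D)*U = 2*780 = 1560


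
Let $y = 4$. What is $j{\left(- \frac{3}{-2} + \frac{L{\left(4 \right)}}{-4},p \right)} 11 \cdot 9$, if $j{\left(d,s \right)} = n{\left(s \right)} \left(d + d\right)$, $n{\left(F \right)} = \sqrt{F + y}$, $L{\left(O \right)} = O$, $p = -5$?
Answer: $99 i \approx 99.0 i$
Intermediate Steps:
$n{\left(F \right)} = \sqrt{4 + F}$ ($n{\left(F \right)} = \sqrt{F + 4} = \sqrt{4 + F}$)
$j{\left(d,s \right)} = 2 d \sqrt{4 + s}$ ($j{\left(d,s \right)} = \sqrt{4 + s} \left(d + d\right) = \sqrt{4 + s} 2 d = 2 d \sqrt{4 + s}$)
$j{\left(- \frac{3}{-2} + \frac{L{\left(4 \right)}}{-4},p \right)} 11 \cdot 9 = 2 \left(- \frac{3}{-2} + \frac{4}{-4}\right) \sqrt{4 - 5} \cdot 11 \cdot 9 = 2 \left(\left(-3\right) \left(- \frac{1}{2}\right) + 4 \left(- \frac{1}{4}\right)\right) \sqrt{-1} \cdot 11 \cdot 9 = 2 \left(\frac{3}{2} - 1\right) i 11 \cdot 9 = 2 \cdot \frac{1}{2} i 11 \cdot 9 = i 11 \cdot 9 = 11 i 9 = 99 i$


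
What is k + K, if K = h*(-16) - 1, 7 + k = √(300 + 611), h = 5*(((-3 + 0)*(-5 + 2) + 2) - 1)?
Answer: -808 + √911 ≈ -777.82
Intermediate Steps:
h = 50 (h = 5*((-3*(-3) + 2) - 1) = 5*((9 + 2) - 1) = 5*(11 - 1) = 5*10 = 50)
k = -7 + √911 (k = -7 + √(300 + 611) = -7 + √911 ≈ 23.183)
K = -801 (K = 50*(-16) - 1 = -800 - 1 = -801)
k + K = (-7 + √911) - 801 = -808 + √911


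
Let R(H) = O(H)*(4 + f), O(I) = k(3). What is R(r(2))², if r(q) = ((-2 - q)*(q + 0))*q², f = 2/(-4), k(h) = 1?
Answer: 49/4 ≈ 12.250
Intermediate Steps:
O(I) = 1
f = -½ (f = 2*(-¼) = -½ ≈ -0.50000)
r(q) = q³*(-2 - q) (r(q) = ((-2 - q)*q)*q² = (q*(-2 - q))*q² = q³*(-2 - q))
R(H) = 7/2 (R(H) = 1*(4 - ½) = 1*(7/2) = 7/2)
R(r(2))² = (7/2)² = 49/4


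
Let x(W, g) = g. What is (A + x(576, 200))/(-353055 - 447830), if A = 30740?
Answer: -6188/160177 ≈ -0.038632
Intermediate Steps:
(A + x(576, 200))/(-353055 - 447830) = (30740 + 200)/(-353055 - 447830) = 30940/(-800885) = 30940*(-1/800885) = -6188/160177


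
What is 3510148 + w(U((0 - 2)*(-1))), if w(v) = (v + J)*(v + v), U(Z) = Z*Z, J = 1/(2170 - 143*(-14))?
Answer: 3661117742/1043 ≈ 3.5102e+6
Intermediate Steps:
J = 1/4172 (J = 1/(2170 + 2002) = 1/4172 ≈ 0.00023969)
U(Z) = Z**2
w(v) = 2*v*(1/4172 + v) (w(v) = (v + 1/4172)*(v + v) = (1/4172 + v)*(2*v) = 2*v*(1/4172 + v))
3510148 + w(U((0 - 2)*(-1))) = 3510148 + ((0 - 2)*(-1))**2*(1 + 4172*((0 - 2)*(-1))**2)/2086 = 3510148 + (-2*(-1))**2*(1 + 4172*(-2*(-1))**2)/2086 = 3510148 + (1/2086)*2**2*(1 + 4172*2**2) = 3510148 + (1/2086)*4*(1 + 4172*4) = 3510148 + (1/2086)*4*(1 + 16688) = 3510148 + (1/2086)*4*16689 = 3510148 + 33378/1043 = 3661117742/1043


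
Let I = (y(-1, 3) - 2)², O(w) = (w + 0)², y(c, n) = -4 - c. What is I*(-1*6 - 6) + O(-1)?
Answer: -299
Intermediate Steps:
O(w) = w²
I = 25 (I = ((-4 - 1*(-1)) - 2)² = ((-4 + 1) - 2)² = (-3 - 2)² = (-5)² = 25)
I*(-1*6 - 6) + O(-1) = 25*(-1*6 - 6) + (-1)² = 25*(-6 - 6) + 1 = 25*(-12) + 1 = -300 + 1 = -299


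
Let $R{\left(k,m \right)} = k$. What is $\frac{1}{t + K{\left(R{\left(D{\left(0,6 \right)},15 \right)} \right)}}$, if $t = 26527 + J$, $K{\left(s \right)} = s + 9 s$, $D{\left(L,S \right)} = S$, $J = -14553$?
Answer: $\frac{1}{12034} \approx 8.3098 \cdot 10^{-5}$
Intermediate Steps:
$K{\left(s \right)} = 10 s$
$t = 11974$ ($t = 26527 - 14553 = 11974$)
$\frac{1}{t + K{\left(R{\left(D{\left(0,6 \right)},15 \right)} \right)}} = \frac{1}{11974 + 10 \cdot 6} = \frac{1}{11974 + 60} = \frac{1}{12034}$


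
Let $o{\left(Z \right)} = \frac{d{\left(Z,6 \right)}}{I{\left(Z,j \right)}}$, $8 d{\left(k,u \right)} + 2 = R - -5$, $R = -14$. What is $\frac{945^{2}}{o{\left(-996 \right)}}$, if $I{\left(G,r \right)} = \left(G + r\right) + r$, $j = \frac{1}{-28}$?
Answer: $\frac{7116133500}{11} \approx 6.4692 \cdot 10^{8}$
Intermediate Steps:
$d{\left(k,u \right)} = - \frac{11}{8}$ ($d{\left(k,u \right)} = - \frac{1}{4} + \frac{-14 - -5}{8} = - \frac{1}{4} + \frac{-14 + 5}{8} = - \frac{1}{4} + \frac{1}{8} \left(-9\right) = - \frac{1}{4} - \frac{9}{8} = - \frac{11}{8}$)
$j = - \frac{1}{28} \approx -0.035714$
$I{\left(G,r \right)} = G + 2 r$
$o{\left(Z \right)} = - \frac{11}{8 \left(- \frac{1}{14} + Z\right)}$ ($o{\left(Z \right)} = - \frac{11}{8 \left(Z + 2 \left(- \frac{1}{28}\right)\right)} = - \frac{11}{8 \left(Z - \frac{1}{14}\right)} = - \frac{11}{8 \left(- \frac{1}{14} + Z\right)}$)
$\frac{945^{2}}{o{\left(-996 \right)}} = \frac{945^{2}}{\left(-77\right) \frac{1}{-4 + 56 \left(-996\right)}} = \frac{893025}{\left(-77\right) \frac{1}{-4 - 55776}} = \frac{893025}{\left(-77\right) \frac{1}{-55780}} = \frac{893025}{\left(-77\right) \left(- \frac{1}{55780}\right)} = \frac{893025}{\frac{77}{55780}} = 893025 \cdot \frac{55780}{77} = \frac{7116133500}{11}$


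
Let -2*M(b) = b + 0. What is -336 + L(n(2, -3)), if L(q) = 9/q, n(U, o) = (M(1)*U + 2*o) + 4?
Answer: -339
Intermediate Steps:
M(b) = -b/2 (M(b) = -(b + 0)/2 = -b/2)
n(U, o) = 4 + 2*o - U/2 (n(U, o) = ((-½*1)*U + 2*o) + 4 = (-U/2 + 2*o) + 4 = (2*o - U/2) + 4 = 4 + 2*o - U/2)
-336 + L(n(2, -3)) = -336 + 9/(4 + 2*(-3) - ½*2) = -336 + 9/(4 - 6 - 1) = -336 + 9/(-3) = -336 + 9*(-⅓) = -336 - 3 = -339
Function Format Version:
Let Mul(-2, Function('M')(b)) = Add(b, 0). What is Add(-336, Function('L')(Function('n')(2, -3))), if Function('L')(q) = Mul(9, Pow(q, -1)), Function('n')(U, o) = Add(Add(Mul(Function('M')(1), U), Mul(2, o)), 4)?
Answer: -339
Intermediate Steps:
Function('M')(b) = Mul(Rational(-1, 2), b) (Function('M')(b) = Mul(Rational(-1, 2), Add(b, 0)) = Mul(Rational(-1, 2), b))
Function('n')(U, o) = Add(4, Mul(2, o), Mul(Rational(-1, 2), U)) (Function('n')(U, o) = Add(Add(Mul(Mul(Rational(-1, 2), 1), U), Mul(2, o)), 4) = Add(Add(Mul(Rational(-1, 2), U), Mul(2, o)), 4) = Add(Add(Mul(2, o), Mul(Rational(-1, 2), U)), 4) = Add(4, Mul(2, o), Mul(Rational(-1, 2), U)))
Add(-336, Function('L')(Function('n')(2, -3))) = Add(-336, Mul(9, Pow(Add(4, Mul(2, -3), Mul(Rational(-1, 2), 2)), -1))) = Add(-336, Mul(9, Pow(Add(4, -6, -1), -1))) = Add(-336, Mul(9, Pow(-3, -1))) = Add(-336, Mul(9, Rational(-1, 3))) = Add(-336, -3) = -339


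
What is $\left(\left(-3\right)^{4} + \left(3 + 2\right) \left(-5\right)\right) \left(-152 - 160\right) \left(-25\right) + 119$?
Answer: $436919$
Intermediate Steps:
$\left(\left(-3\right)^{4} + \left(3 + 2\right) \left(-5\right)\right) \left(-152 - 160\right) \left(-25\right) + 119 = \left(81 + 5 \left(-5\right)\right) \left(-312\right) \left(-25\right) + 119 = \left(81 - 25\right) \left(-312\right) \left(-25\right) + 119 = 56 \left(-312\right) \left(-25\right) + 119 = \left(-17472\right) \left(-25\right) + 119 = 436800 + 119 = 436919$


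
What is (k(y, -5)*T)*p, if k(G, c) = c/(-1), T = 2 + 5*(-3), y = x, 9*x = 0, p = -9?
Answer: 585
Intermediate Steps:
x = 0 (x = (⅑)*0 = 0)
y = 0
T = -13 (T = 2 - 15 = -13)
k(G, c) = -c (k(G, c) = c*(-1) = -c)
(k(y, -5)*T)*p = (-1*(-5)*(-13))*(-9) = (5*(-13))*(-9) = -65*(-9) = 585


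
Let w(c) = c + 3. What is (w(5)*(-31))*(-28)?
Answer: 6944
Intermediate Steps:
w(c) = 3 + c
(w(5)*(-31))*(-28) = ((3 + 5)*(-31))*(-28) = (8*(-31))*(-28) = -248*(-28) = 6944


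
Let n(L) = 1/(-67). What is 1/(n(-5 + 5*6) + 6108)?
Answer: 67/409235 ≈ 0.00016372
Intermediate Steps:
n(L) = -1/67
1/(n(-5 + 5*6) + 6108) = 1/(-1/67 + 6108) = 1/(409235/67) = 67/409235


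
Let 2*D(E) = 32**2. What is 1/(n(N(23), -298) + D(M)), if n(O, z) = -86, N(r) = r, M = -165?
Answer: 1/426 ≈ 0.0023474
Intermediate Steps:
D(E) = 512 (D(E) = (1/2)*32**2 = (1/2)*1024 = 512)
1/(n(N(23), -298) + D(M)) = 1/(-86 + 512) = 1/426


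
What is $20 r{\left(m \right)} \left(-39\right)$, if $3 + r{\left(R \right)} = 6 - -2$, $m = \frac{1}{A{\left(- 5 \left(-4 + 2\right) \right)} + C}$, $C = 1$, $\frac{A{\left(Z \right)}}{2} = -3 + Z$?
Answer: $-3900$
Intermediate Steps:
$A{\left(Z \right)} = -6 + 2 Z$ ($A{\left(Z \right)} = 2 \left(-3 + Z\right) = -6 + 2 Z$)
$m = \frac{1}{15}$ ($m = \frac{1}{\left(-6 + 2 \left(- 5 \left(-4 + 2\right)\right)\right) + 1} = \frac{1}{\left(-6 + 2 \left(\left(-5\right) \left(-2\right)\right)\right) + 1} = \frac{1}{\left(-6 + 2 \cdot 10\right) + 1} = \frac{1}{\left(-6 + 20\right) + 1} = \frac{1}{14 + 1} = \frac{1}{15} \approx 0.066667$)
$r{\left(R \right)} = 5$ ($r{\left(R \right)} = -3 + \left(6 - -2\right) = -3 + \left(6 + 2\right) = -3 + 8 = 5$)
$20 r{\left(m \right)} \left(-39\right) = 20 \cdot 5 \left(-39\right) = 100 \left(-39\right) = -3900$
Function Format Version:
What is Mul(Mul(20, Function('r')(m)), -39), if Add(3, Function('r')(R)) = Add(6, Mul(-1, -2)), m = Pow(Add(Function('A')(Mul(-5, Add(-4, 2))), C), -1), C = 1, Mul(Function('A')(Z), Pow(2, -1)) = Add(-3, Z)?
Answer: -3900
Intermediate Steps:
Function('A')(Z) = Add(-6, Mul(2, Z)) (Function('A')(Z) = Mul(2, Add(-3, Z)) = Add(-6, Mul(2, Z)))
m = Rational(1, 15) (m = Pow(Add(Add(-6, Mul(2, Mul(-5, Add(-4, 2)))), 1), -1) = Pow(Add(Add(-6, Mul(2, Mul(-5, -2))), 1), -1) = Pow(Add(Add(-6, Mul(2, 10)), 1), -1) = Pow(Add(Add(-6, 20), 1), -1) = Pow(Add(14, 1), -1) = Pow(15, -1) = Rational(1, 15) ≈ 0.066667)
Function('r')(R) = 5 (Function('r')(R) = Add(-3, Add(6, Mul(-1, -2))) = Add(-3, Add(6, 2)) = Add(-3, 8) = 5)
Mul(Mul(20, Function('r')(m)), -39) = Mul(Mul(20, 5), -39) = Mul(100, -39) = -3900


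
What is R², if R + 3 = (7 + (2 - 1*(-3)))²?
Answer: 19881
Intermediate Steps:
R = 141 (R = -3 + (7 + (2 - 1*(-3)))² = -3 + (7 + (2 + 3))² = -3 + (7 + 5)² = -3 + 12² = -3 + 144 = 141)
R² = 141² = 19881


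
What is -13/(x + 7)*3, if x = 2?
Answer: -13/3 ≈ -4.3333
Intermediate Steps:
-13/(x + 7)*3 = -13/(2 + 7)*3 = -13/9*3 = -13/3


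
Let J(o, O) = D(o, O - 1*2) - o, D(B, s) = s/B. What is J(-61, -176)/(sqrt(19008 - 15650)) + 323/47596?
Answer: 323/47596 + 3899*sqrt(3358)/204838 ≈ 1.1098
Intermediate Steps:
J(o, O) = -o + (-2 + O)/o (J(o, O) = (O - 1*2)/o - o = (O - 2)/o - o = (-2 + O)/o - o = -o + (-2 + O)/o)
J(-61, -176)/(sqrt(19008 - 15650)) + 323/47596 = ((-2 - 176 - 1*(-61)**2)/(-61))/(sqrt(19008 - 15650)) + 323/47596 = (-(-2 - 176 - 1*3721)/61)/(sqrt(3358)) + 323*(1/47596) = (-(-2 - 176 - 3721)/61)*(sqrt(3358)/3358) + 323/47596 = (-1/61*(-3899))*(sqrt(3358)/3358) + 323/47596 = 3899*(sqrt(3358)/3358)/61 + 323/47596 = 3899*sqrt(3358)/204838 + 323/47596 = 323/47596 + 3899*sqrt(3358)/204838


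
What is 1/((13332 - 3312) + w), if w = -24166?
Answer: -1/14146 ≈ -7.0691e-5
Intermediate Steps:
1/((13332 - 3312) + w) = 1/((13332 - 3312) - 24166) = 1/(10020 - 24166) = 1/(-14146) = -1/14146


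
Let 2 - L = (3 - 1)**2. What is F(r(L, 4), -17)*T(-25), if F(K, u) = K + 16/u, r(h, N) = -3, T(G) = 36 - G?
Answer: -4087/17 ≈ -240.41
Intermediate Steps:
L = -2 (L = 2 - (3 - 1)**2 = 2 - 1*2**2 = 2 - 1*4 = 2 - 4 = -2)
F(r(L, 4), -17)*T(-25) = (-3 + 16/(-17))*(36 - 1*(-25)) = (-3 + 16*(-1/17))*(36 + 25) = (-3 - 16/17)*61 = -67/17*61 = -4087/17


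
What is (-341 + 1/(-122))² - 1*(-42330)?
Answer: 2360849329/14884 ≈ 1.5862e+5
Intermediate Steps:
(-341 + 1/(-122))² - 1*(-42330) = (-341 - 1/122)² + 42330 = (-41603/122)² + 42330 = 1730809609/14884 + 42330 = 2360849329/14884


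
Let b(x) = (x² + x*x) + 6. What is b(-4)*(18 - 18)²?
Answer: 0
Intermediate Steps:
b(x) = 6 + 2*x² (b(x) = (x² + x²) + 6 = 2*x² + 6 = 6 + 2*x²)
b(-4)*(18 - 18)² = (6 + 2*(-4)²)*(18 - 18)² = (6 + 2*16)*0² = (6 + 32)*0 = 38*0 = 0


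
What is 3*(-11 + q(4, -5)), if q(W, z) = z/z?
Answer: -30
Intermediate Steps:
q(W, z) = 1
3*(-11 + q(4, -5)) = 3*(-11 + 1) = 3*(-10) = -30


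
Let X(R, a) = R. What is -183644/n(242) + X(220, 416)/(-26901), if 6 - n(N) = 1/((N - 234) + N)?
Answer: -1235052140780/40324599 ≈ -30628.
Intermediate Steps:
n(N) = 6 - 1/(-234 + 2*N) (n(N) = 6 - 1/((N - 234) + N) = 6 - 1/((-234 + N) + N) = 6 - 1/(-234 + 2*N))
-183644/n(242) + X(220, 416)/(-26901) = -183644*2*(-117 + 242)/(-1405 + 12*242) + 220/(-26901) = -183644*250/(-1405 + 2904) + 220*(-1/26901) = -183644/((1/2)*(1/125)*1499) - 220/26901 = -183644/1499/250 - 220/26901 = -183644*250/1499 - 220/26901 = -45911000/1499 - 220/26901 = -1235052140780/40324599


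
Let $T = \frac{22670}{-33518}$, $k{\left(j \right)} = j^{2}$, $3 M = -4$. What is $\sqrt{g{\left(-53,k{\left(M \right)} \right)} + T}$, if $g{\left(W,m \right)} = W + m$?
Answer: $\frac{i \sqrt{131188010726}}{50277} \approx 7.2041 i$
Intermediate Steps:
$M = - \frac{4}{3}$ ($M = \frac{1}{3} \left(-4\right) = - \frac{4}{3} \approx -1.3333$)
$T = - \frac{11335}{16759}$ ($T = 22670 \left(- \frac{1}{33518}\right) = - \frac{11335}{16759} \approx -0.67635$)
$\sqrt{g{\left(-53,k{\left(M \right)} \right)} + T} = \sqrt{\left(-53 + \left(- \frac{4}{3}\right)^{2}\right) - \frac{11335}{16759}} = \sqrt{\left(-53 + \frac{16}{9}\right) - \frac{11335}{16759}} = \sqrt{- \frac{461}{9} - \frac{11335}{16759}} = \sqrt{- \frac{7827914}{150831}} = \frac{i \sqrt{131188010726}}{50277}$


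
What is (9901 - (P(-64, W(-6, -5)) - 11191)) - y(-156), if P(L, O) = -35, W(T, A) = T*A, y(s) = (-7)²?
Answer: 21078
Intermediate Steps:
y(s) = 49
W(T, A) = A*T
(9901 - (P(-64, W(-6, -5)) - 11191)) - y(-156) = (9901 - (-35 - 11191)) - 1*49 = (9901 - 1*(-11226)) - 49 = (9901 + 11226) - 49 = 21127 - 49 = 21078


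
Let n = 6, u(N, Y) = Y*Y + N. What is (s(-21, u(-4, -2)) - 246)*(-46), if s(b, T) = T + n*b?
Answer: 17112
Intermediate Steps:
u(N, Y) = N + Y² (u(N, Y) = Y² + N = N + Y²)
s(b, T) = T + 6*b
(s(-21, u(-4, -2)) - 246)*(-46) = (((-4 + (-2)²) + 6*(-21)) - 246)*(-46) = (((-4 + 4) - 126) - 246)*(-46) = ((0 - 126) - 246)*(-46) = (-126 - 246)*(-46) = -372*(-46) = 17112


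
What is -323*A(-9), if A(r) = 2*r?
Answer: 5814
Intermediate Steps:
-323*A(-9) = -646*(-9) = -323*(-18) = 5814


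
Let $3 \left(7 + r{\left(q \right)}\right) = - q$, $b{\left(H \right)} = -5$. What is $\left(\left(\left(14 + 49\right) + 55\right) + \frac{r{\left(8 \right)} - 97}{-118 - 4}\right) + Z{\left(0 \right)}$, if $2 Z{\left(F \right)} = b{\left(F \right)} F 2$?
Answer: $\frac{21754}{183} \approx 118.87$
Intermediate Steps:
$r{\left(q \right)} = -7 - \frac{q}{3}$ ($r{\left(q \right)} = -7 + \frac{\left(-1\right) q}{3} = -7 - \frac{q}{3}$)
$Z{\left(F \right)} = - 5 F$ ($Z{\left(F \right)} = \frac{- 5 F 2}{2} = \frac{\left(-10\right) F}{2} = - 5 F$)
$\left(\left(\left(14 + 49\right) + 55\right) + \frac{r{\left(8 \right)} - 97}{-118 - 4}\right) + Z{\left(0 \right)} = \left(\left(\left(14 + 49\right) + 55\right) + \frac{\left(-7 - \frac{8}{3}\right) - 97}{-118 - 4}\right) - 0 = \left(\left(63 + 55\right) + \frac{\left(-7 - \frac{8}{3}\right) - 97}{-122}\right) + 0 = \left(118 + \left(- \frac{29}{3} - 97\right) \left(- \frac{1}{122}\right)\right) + 0 = \left(118 - - \frac{160}{183}\right) + 0 = \left(118 + \frac{160}{183}\right) + 0 = \frac{21754}{183} + 0 = \frac{21754}{183}$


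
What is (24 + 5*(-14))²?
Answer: 2116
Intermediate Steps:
(24 + 5*(-14))² = (24 - 70)² = (-46)² = 2116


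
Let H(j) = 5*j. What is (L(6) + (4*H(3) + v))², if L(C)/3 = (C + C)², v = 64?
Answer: 309136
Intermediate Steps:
L(C) = 12*C² (L(C) = 3*(C + C)² = 3*(2*C)² = 3*(4*C²) = 12*C²)
(L(6) + (4*H(3) + v))² = (12*6² + (4*(5*3) + 64))² = (12*36 + (4*15 + 64))² = (432 + (60 + 64))² = (432 + 124)² = 556² = 309136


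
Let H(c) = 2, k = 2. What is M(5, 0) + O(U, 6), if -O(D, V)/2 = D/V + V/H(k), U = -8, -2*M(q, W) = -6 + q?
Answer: -17/6 ≈ -2.8333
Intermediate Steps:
M(q, W) = 3 - q/2 (M(q, W) = -(-6 + q)/2 = 3 - q/2)
O(D, V) = -V - 2*D/V (O(D, V) = -2*(D/V + V/2) = -2*(V/2 + D/V) = -V - 2*D/V)
M(5, 0) + O(U, 6) = (3 - 1/2*5) + (-1*6 - 2*(-8)/6) = (3 - 5/2) + (-6 - 2*(-8)*1/6) = 1/2 + (-6 + 8/3) = 1/2 - 10/3 = -17/6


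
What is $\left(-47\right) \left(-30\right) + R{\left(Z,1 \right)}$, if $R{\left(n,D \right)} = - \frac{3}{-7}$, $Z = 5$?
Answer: $\frac{9873}{7} \approx 1410.4$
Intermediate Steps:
$R{\left(n,D \right)} = \frac{3}{7}$ ($R{\left(n,D \right)} = \left(-3\right) \left(- \frac{1}{7}\right) = \frac{3}{7}$)
$\left(-47\right) \left(-30\right) + R{\left(Z,1 \right)} = \left(-47\right) \left(-30\right) + \frac{3}{7} = 1410 + \frac{3}{7} = \frac{9873}{7}$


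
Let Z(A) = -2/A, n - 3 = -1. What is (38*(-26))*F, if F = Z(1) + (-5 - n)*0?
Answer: 1976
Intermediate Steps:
n = 2 (n = 3 - 1 = 2)
F = -2 (F = -2/1 + (-5 - 1*2)*0 = -2*1 + (-5 - 2)*0 = -2 - 7*0 = -2 + 0 = -2)
(38*(-26))*F = (38*(-26))*(-2) = -988*(-2) = 1976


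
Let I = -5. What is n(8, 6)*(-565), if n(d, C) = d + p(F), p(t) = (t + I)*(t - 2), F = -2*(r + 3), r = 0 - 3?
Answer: -10170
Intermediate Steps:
r = -3
F = 0 (F = -2*(-3 + 3) = -2*0 = 0)
p(t) = (-5 + t)*(-2 + t) (p(t) = (t - 5)*(t - 2) = (-5 + t)*(-2 + t))
n(d, C) = 10 + d (n(d, C) = d + (10 + 0² - 7*0) = d + (10 + 0 + 0) = d + 10 = 10 + d)
n(8, 6)*(-565) = (10 + 8)*(-565) = 18*(-565) = -10170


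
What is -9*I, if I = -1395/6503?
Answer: 12555/6503 ≈ 1.9306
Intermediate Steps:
I = -1395/6503 (I = -1395*1/6503 = -1395/6503 ≈ -0.21452)
-9*I = -9*(-1395/6503) = 12555/6503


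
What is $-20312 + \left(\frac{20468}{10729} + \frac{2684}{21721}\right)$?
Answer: $- \frac{4733128715944}{233044609} \approx -20310.0$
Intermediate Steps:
$-20312 + \left(\frac{20468}{10729} + \frac{2684}{21721}\right) = -20312 + \frac{473382064}{233044609} = - \frac{4733128715944}{233044609}$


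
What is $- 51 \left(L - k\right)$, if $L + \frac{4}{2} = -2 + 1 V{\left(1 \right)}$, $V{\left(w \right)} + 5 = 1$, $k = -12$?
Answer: $-204$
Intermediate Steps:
$V{\left(w \right)} = -4$ ($V{\left(w \right)} = -5 + 1 = -4$)
$L = -8$ ($L = -2 + \left(-2 + 1 \left(-4\right)\right) = -2 - 6 = -8$)
$- 51 \left(L - k\right) = - 51 \left(-8 - -12\right) = - 51 \left(-8 + 12\right) = \left(-51\right) 4 = -204$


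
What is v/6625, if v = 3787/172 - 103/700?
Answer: 164574/49853125 ≈ 0.0033012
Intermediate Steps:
v = 164574/7525 (v = 3787*(1/172) - 103*1/700 = 3787/172 - 103/700 = 164574/7525 ≈ 21.870)
v/6625 = (164574/7525)/6625 = (164574/7525)*(1/6625) = 164574/49853125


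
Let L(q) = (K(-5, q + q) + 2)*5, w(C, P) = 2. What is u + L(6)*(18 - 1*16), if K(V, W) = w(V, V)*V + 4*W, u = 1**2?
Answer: 401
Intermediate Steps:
u = 1
K(V, W) = 2*V + 4*W
L(q) = -40 + 40*q (L(q) = ((2*(-5) + 4*(q + q)) + 2)*5 = ((-10 + 4*(2*q)) + 2)*5 = ((-10 + 8*q) + 2)*5 = (-8 + 8*q)*5 = -40 + 40*q)
u + L(6)*(18 - 1*16) = 1 + (-40 + 40*6)*(18 - 1*16) = 1 + (-40 + 240)*(18 - 16) = 1 + 200*2 = 1 + 400 = 401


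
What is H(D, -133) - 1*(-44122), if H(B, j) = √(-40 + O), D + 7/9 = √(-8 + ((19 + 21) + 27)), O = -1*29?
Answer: 44122 + I*√69 ≈ 44122.0 + 8.3066*I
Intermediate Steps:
O = -29
D = -7/9 + √59 (D = -7/9 + √(-8 + ((19 + 21) + 27)) = -7/9 + √(-8 + (40 + 27)) = -7/9 + √(-8 + 67) = -7/9 + √59 ≈ 6.9034)
H(B, j) = I*√69 (H(B, j) = √(-40 - 29) = √(-69) = I*√69)
H(D, -133) - 1*(-44122) = I*√69 - 1*(-44122) = I*√69 + 44122 = 44122 + I*√69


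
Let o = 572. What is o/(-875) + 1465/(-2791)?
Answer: -2878327/2442125 ≈ -1.1786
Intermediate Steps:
o/(-875) + 1465/(-2791) = 572/(-875) + 1465/(-2791) = 572*(-1/875) + 1465*(-1/2791) = -572/875 - 1465/2791 = -2878327/2442125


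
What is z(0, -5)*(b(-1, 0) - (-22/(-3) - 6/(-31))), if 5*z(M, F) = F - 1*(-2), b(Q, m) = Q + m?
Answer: 793/155 ≈ 5.1161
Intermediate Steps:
z(M, F) = ⅖ + F/5 (z(M, F) = (F - 1*(-2))/5 = (F + 2)/5 = (2 + F)/5 = ⅖ + F/5)
z(0, -5)*(b(-1, 0) - (-22/(-3) - 6/(-31))) = (⅖ + (⅕)*(-5))*((-1 + 0) - (-22/(-3) - 6/(-31))) = (⅖ - 1)*(-1 - (-22*(-⅓) - 6*(-1/31))) = -3*(-1 - (22/3 + 6/31))/5 = -3*(-1 - 1*700/93)/5 = -3*(-1 - 700/93)/5 = -⅗*(-793/93) = 793/155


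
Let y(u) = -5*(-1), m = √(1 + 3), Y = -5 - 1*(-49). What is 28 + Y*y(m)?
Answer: 248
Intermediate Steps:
Y = 44 (Y = -5 + 49 = 44)
m = 2 (m = √4 = 2)
y(u) = 5
28 + Y*y(m) = 28 + 44*5 = 28 + 220 = 248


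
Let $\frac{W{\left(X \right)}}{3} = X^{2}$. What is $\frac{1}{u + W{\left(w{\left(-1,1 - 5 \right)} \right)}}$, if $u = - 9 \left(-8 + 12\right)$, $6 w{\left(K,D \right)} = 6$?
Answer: $- \frac{1}{33} \approx -0.030303$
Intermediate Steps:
$w{\left(K,D \right)} = 1$ ($w{\left(K,D \right)} = \frac{1}{6} \cdot 6 = 1$)
$u = -36$ ($u = \left(-9\right) 4 = -36$)
$W{\left(X \right)} = 3 X^{2}$
$\frac{1}{u + W{\left(w{\left(-1,1 - 5 \right)} \right)}} = \frac{1}{-36 + 3 \cdot 1^{2}} = \frac{1}{-36 + 3 \cdot 1} = \frac{1}{-36 + 3} = \frac{1}{-33} = - \frac{1}{33}$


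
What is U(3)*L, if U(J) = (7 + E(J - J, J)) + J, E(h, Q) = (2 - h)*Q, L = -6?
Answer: -96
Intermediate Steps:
E(h, Q) = Q*(2 - h)
U(J) = 7 + 3*J (U(J) = (7 + J*(2 - (J - J))) + J = (7 + J*(2 - 1*0)) + J = (7 + J*(2 + 0)) + J = (7 + J*2) + J = (7 + 2*J) + J = 7 + 3*J)
U(3)*L = (7 + 3*3)*(-6) = (7 + 9)*(-6) = 16*(-6) = -96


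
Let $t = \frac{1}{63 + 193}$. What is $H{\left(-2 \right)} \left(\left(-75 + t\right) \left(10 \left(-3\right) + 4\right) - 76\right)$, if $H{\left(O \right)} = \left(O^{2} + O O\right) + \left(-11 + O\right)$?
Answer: $- \frac{1199295}{128} \approx -9369.5$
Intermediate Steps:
$t = \frac{1}{256} \approx 0.0039063$
$H{\left(O \right)} = -11 + O + 2 O^{2}$ ($H{\left(O \right)} = \left(O^{2} + O^{2}\right) + \left(-11 + O\right) = 2 O^{2} + \left(-11 + O\right) = -11 + O + 2 O^{2}$)
$H{\left(-2 \right)} \left(\left(-75 + t\right) \left(10 \left(-3\right) + 4\right) - 76\right) = \left(-11 - 2 + 2 \left(-2\right)^{2}\right) \left(\left(-75 + \frac{1}{256}\right) \left(10 \left(-3\right) + 4\right) - 76\right) = \left(-11 - 2 + 2 \cdot 4\right) \left(- \frac{19199 \left(-30 + 4\right)}{256} - 76\right) = \left(-11 - 2 + 8\right) \left(\left(- \frac{19199}{256}\right) \left(-26\right) - 76\right) = - 5 \left(\frac{249587}{128} - 76\right) = \left(-5\right) \frac{239859}{128} = - \frac{1199295}{128}$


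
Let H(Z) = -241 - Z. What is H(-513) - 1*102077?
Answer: -101805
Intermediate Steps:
H(-513) - 1*102077 = (-241 - 1*(-513)) - 1*102077 = (-241 + 513) - 102077 = 272 - 102077 = -101805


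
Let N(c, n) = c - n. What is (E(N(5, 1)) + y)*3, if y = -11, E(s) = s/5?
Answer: -153/5 ≈ -30.600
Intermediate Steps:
E(s) = s/5 (E(s) = s*(⅕) = s/5)
(E(N(5, 1)) + y)*3 = ((5 - 1*1)/5 - 11)*3 = ((5 - 1)/5 - 11)*3 = ((⅕)*4 - 11)*3 = (⅘ - 11)*3 = -51/5*3 = -153/5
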